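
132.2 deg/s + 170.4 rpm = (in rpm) 192.4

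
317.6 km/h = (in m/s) 88.22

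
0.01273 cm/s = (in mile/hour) 0.0002848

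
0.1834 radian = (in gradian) 11.68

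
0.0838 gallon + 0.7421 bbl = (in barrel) 0.7441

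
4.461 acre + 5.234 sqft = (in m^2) 1.805e+04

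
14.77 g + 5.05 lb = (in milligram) 2.305e+06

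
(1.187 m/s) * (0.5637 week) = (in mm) 4.047e+08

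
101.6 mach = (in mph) 7.739e+04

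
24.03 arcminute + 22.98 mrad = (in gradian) 1.908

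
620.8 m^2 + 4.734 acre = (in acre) 4.887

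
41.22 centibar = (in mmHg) 309.2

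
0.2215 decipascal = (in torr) 0.0001661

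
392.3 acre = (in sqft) 1.709e+07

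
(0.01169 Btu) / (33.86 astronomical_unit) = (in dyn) 2.435e-07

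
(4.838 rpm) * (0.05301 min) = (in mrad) 1611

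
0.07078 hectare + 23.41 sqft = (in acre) 0.1754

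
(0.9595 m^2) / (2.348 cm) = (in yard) 44.69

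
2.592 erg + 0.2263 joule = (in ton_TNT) 5.409e-11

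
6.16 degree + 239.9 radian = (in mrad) 2.4e+05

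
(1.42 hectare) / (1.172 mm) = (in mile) 7529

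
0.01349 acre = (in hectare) 0.005459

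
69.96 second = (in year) 2.218e-06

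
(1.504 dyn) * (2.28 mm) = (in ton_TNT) 8.196e-18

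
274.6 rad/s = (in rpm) 2622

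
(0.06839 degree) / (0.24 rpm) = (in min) 0.0007916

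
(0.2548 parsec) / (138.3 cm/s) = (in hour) 1.579e+12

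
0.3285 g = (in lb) 0.0007242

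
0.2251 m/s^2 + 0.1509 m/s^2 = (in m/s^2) 0.376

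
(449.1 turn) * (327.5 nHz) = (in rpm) 0.008825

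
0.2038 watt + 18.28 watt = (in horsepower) 0.02479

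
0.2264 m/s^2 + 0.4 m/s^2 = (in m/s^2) 0.6264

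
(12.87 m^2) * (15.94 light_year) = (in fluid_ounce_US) 6.563e+22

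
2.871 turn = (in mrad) 1.804e+04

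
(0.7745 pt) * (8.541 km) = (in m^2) 2.334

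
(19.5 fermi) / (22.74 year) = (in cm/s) 2.719e-21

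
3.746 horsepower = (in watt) 2793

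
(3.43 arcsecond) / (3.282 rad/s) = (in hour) 1.407e-09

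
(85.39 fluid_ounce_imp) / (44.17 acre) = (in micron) 0.01357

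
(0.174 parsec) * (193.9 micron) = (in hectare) 1.041e+08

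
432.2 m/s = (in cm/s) 4.322e+04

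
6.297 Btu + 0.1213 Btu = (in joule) 6772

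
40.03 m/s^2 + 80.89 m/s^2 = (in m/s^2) 120.9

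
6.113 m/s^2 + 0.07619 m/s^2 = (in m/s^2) 6.189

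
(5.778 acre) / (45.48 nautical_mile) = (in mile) 0.0001725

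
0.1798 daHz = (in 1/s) 1.798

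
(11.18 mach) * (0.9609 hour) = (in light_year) 1.392e-09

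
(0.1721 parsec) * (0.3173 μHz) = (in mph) 3.769e+09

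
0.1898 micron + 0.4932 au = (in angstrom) 7.378e+20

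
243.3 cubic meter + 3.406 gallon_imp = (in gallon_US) 6.428e+04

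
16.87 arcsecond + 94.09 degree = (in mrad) 1642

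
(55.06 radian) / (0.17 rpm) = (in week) 0.005114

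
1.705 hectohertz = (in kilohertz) 0.1705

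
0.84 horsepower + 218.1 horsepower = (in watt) 1.633e+05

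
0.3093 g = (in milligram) 309.3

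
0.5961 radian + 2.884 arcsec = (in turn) 0.09487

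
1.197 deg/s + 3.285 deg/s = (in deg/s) 4.482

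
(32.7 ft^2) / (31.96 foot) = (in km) 0.0003119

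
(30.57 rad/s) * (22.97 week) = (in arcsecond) 8.76e+13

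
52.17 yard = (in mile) 0.02964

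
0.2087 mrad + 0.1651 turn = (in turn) 0.1651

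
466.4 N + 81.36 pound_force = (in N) 828.3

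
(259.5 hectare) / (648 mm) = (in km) 4005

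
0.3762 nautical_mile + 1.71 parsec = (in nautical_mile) 2.849e+13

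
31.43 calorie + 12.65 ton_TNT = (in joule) 5.293e+10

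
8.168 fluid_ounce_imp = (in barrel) 0.00146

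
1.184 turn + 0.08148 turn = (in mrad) 7951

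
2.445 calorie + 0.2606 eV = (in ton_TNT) 2.445e-09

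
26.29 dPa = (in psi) 0.0003813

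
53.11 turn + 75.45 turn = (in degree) 4.628e+04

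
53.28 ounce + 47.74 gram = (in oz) 54.96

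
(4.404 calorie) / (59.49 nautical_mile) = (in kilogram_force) 1.705e-05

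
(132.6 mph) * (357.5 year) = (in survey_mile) 4.153e+08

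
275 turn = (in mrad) 1.728e+06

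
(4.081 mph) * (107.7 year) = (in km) 6.196e+06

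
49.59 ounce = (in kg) 1.406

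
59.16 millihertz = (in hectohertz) 0.0005916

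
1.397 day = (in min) 2012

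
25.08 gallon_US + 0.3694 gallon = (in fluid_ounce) 3258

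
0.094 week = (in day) 0.658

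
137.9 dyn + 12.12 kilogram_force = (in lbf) 26.72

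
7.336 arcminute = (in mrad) 2.134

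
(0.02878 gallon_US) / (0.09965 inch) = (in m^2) 0.04304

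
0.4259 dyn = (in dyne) 0.4259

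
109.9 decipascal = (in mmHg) 0.08243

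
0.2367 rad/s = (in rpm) 2.26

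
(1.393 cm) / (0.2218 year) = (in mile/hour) 4.455e-09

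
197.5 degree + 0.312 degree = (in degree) 197.8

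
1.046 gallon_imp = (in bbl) 0.02991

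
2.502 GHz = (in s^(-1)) 2.502e+09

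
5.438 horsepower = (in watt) 4055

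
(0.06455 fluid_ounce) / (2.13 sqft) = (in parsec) 3.126e-22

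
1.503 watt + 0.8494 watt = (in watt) 2.352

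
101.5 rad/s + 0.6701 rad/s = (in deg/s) 5854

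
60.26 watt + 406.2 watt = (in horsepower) 0.6255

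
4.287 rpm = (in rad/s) 0.4489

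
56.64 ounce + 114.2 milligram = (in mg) 1.606e+06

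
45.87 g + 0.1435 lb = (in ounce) 3.914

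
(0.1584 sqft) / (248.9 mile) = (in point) 0.0001041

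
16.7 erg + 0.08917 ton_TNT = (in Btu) 3.536e+05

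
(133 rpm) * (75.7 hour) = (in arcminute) 1.305e+10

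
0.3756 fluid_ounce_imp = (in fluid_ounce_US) 0.3609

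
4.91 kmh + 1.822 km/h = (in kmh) 6.732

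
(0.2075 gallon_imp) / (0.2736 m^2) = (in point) 9.773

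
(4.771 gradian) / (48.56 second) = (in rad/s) 0.001543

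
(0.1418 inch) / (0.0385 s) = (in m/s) 0.09355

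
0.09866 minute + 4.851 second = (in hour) 0.002992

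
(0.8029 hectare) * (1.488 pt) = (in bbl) 26.51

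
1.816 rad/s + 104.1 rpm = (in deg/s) 728.6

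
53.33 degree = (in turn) 0.1481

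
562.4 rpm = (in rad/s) 58.89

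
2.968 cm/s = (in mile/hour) 0.06639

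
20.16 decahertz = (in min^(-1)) 1.21e+04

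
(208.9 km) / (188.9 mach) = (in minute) 0.05413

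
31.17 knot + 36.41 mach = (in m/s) 1.241e+04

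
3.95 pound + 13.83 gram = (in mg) 1.806e+06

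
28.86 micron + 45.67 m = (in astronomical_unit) 3.053e-10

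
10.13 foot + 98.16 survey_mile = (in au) 1.056e-06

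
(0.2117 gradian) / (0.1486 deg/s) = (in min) 0.02137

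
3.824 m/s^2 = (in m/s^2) 3.824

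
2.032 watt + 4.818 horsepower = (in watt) 3595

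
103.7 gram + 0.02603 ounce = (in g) 104.4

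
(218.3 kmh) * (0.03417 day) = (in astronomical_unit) 1.197e-06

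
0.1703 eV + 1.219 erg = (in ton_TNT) 2.913e-17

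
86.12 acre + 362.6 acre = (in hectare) 181.6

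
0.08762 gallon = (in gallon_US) 0.08762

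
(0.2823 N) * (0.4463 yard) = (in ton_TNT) 2.753e-11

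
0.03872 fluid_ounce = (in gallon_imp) 0.0002519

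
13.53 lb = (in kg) 6.137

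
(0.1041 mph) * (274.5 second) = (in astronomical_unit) 8.539e-11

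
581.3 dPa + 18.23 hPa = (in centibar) 1.881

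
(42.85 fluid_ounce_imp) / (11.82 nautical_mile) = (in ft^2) 5.987e-07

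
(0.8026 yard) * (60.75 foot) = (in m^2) 13.59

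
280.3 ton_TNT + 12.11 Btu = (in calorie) 2.803e+11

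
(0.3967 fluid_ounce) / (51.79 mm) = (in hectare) 2.265e-08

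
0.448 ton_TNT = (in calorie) 4.48e+08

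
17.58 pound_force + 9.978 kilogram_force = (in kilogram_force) 17.95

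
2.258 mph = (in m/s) 1.009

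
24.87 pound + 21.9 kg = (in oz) 1170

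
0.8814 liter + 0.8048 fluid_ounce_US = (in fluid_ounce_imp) 31.86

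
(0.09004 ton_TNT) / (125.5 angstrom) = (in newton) 3.002e+16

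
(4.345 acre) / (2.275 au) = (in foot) 1.695e-07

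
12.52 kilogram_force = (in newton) 122.8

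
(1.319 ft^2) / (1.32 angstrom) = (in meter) 9.283e+08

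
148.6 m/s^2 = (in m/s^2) 148.6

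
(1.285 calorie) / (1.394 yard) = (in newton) 4.218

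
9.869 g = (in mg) 9869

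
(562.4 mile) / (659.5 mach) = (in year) 1.278e-07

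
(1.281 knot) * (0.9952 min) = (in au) 2.63e-10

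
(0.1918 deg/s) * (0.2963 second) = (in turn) 0.0001579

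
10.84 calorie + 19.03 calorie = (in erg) 1.25e+09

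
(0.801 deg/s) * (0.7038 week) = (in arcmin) 2.046e+07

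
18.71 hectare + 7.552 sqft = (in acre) 46.23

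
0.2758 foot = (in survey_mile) 5.223e-05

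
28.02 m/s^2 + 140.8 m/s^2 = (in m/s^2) 168.8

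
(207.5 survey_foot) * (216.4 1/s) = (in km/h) 4.927e+04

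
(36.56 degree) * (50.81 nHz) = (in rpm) 3.096e-07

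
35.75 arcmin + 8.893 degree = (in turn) 0.02636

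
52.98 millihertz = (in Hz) 0.05298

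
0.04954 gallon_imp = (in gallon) 0.0595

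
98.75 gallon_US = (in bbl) 2.351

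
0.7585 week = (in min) 7646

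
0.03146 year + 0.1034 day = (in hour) 278.1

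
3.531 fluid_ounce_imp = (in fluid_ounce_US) 3.392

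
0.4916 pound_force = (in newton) 2.187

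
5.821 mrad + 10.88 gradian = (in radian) 0.1767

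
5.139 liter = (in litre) 5.139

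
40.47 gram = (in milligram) 4.047e+04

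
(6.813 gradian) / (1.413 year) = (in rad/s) 2.402e-09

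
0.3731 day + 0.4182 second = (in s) 3.224e+04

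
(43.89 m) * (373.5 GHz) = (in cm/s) 1.639e+15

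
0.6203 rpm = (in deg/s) 3.722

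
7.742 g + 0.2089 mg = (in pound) 0.01707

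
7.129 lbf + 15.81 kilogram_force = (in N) 186.8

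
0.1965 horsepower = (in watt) 146.5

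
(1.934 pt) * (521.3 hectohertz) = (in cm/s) 3557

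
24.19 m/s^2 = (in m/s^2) 24.19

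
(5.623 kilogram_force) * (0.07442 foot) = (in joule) 1.251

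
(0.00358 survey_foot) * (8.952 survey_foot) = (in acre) 7.357e-07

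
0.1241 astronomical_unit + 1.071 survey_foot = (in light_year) 1.962e-06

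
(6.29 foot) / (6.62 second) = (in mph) 0.6478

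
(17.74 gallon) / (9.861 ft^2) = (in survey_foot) 0.2405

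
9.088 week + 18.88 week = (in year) 0.5364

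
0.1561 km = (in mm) 1.561e+05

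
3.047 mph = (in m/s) 1.362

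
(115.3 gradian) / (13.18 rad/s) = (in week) 2.272e-07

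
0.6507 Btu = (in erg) 6.865e+09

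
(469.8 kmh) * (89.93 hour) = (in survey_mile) 2.625e+04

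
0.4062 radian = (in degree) 23.27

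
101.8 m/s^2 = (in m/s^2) 101.8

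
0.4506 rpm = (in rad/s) 0.04719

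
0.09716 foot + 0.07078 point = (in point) 84.02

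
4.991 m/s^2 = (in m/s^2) 4.991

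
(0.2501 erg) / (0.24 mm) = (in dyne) 10.42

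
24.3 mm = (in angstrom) 2.43e+08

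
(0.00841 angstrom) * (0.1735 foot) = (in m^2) 4.447e-14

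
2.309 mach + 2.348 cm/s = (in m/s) 786.2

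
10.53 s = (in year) 3.339e-07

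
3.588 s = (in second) 3.588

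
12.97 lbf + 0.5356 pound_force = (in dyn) 6.008e+06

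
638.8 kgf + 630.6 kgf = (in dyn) 1.245e+09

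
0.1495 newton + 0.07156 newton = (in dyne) 2.211e+04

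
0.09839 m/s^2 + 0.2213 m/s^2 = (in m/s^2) 0.3197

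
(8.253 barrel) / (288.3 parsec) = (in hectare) 1.475e-23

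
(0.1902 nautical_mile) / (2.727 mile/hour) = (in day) 0.003344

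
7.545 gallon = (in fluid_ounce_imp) 1005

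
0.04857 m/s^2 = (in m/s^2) 0.04857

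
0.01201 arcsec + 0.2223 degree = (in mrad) 3.88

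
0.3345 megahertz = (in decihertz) 3.345e+06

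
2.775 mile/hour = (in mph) 2.775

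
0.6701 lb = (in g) 304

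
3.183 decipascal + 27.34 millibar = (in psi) 0.3966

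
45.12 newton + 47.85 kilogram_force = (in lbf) 115.6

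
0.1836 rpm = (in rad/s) 0.01923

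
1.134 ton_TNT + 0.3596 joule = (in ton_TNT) 1.134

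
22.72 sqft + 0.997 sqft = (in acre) 0.0005445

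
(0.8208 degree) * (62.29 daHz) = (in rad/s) 8.923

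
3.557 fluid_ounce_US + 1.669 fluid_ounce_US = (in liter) 0.1546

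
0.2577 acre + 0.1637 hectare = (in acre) 0.6622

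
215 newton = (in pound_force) 48.33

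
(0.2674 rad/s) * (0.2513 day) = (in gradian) 3.696e+05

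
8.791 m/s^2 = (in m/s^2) 8.791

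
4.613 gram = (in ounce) 0.1627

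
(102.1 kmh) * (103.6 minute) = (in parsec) 5.713e-12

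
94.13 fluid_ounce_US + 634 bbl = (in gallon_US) 2.663e+04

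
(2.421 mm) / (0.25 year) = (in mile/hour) 6.869e-10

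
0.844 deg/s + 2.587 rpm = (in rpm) 2.728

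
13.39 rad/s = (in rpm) 127.9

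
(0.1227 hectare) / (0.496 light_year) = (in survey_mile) 1.625e-16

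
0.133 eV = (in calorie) 5.093e-21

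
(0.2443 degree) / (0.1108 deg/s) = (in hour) 0.0006125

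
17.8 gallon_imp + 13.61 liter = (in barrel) 0.5946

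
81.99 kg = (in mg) 8.199e+07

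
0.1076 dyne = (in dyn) 0.1076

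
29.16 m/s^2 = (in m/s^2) 29.16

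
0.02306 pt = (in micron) 8.135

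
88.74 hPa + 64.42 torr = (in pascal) 1.746e+04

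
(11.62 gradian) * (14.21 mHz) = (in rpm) 0.02477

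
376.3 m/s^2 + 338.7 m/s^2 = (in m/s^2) 715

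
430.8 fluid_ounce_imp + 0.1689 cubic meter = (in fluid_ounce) 6125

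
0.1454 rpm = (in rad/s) 0.01523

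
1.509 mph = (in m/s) 0.6746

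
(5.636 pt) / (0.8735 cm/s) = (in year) 7.218e-09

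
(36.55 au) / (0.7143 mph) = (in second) 1.712e+13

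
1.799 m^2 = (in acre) 0.0004445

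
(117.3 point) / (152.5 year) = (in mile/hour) 1.925e-11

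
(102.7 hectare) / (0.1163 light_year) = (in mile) 5.8e-13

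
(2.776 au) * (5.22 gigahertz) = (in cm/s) 2.168e+23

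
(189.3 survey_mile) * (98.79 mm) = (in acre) 7.437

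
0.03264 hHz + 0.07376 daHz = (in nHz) 4.002e+09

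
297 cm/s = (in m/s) 2.97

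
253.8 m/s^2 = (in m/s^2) 253.8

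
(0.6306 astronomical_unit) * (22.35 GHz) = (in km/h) 7.59e+21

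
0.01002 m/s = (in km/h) 0.03607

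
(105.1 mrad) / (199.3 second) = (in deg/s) 0.03021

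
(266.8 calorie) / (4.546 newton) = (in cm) 2.456e+04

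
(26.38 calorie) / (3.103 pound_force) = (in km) 0.007996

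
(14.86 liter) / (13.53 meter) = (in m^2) 0.001098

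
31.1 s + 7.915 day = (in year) 0.02169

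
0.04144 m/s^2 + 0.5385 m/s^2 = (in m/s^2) 0.5799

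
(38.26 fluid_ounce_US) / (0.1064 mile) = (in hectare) 6.608e-10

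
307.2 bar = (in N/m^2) 3.072e+07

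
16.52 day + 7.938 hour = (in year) 0.04617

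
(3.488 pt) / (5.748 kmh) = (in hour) 2.141e-07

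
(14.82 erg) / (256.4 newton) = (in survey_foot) 1.896e-08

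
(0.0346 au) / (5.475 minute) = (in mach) 4.628e+04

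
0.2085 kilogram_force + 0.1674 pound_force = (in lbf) 0.6271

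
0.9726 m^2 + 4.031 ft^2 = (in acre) 0.0003329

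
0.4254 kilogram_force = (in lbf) 0.9378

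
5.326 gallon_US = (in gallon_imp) 4.435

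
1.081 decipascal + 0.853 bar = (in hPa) 853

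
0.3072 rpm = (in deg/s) 1.843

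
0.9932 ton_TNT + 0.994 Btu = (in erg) 4.156e+16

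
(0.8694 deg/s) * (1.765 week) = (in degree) 9.281e+05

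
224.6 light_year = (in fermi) 2.125e+33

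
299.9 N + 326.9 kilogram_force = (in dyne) 3.506e+08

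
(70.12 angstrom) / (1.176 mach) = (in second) 1.751e-11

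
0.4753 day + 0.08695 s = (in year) 0.001302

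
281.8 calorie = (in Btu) 1.118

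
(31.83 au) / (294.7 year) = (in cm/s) 5.124e+04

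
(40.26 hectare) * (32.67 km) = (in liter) 1.315e+13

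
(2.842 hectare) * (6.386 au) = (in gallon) 7.172e+18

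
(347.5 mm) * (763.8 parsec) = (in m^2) 8.19e+18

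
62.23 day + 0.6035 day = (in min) 9.048e+04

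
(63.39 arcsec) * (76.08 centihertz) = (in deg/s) 0.0134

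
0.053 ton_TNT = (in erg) 2.218e+15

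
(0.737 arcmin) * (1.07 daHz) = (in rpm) 0.02191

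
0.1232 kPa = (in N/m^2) 123.2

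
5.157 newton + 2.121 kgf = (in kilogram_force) 2.647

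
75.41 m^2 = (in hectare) 0.007541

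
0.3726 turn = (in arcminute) 8048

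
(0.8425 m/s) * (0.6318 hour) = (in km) 1.916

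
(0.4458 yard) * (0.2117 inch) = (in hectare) 2.192e-07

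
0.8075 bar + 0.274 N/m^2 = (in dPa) 8.075e+05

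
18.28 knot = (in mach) 0.02762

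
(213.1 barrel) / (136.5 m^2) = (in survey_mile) 0.0001542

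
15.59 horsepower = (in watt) 1.163e+04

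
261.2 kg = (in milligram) 2.612e+08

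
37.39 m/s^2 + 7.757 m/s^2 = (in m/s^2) 45.15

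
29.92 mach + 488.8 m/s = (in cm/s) 1.068e+06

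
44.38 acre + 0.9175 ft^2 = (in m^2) 1.796e+05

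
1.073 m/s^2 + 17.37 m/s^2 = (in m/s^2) 18.44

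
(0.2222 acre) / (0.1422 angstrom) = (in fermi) 6.324e+28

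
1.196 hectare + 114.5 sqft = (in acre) 2.958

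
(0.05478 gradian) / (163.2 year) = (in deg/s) 9.579e-12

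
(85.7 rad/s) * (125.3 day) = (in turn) 1.477e+08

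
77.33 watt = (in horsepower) 0.1037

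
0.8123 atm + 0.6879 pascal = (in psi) 11.94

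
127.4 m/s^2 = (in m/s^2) 127.4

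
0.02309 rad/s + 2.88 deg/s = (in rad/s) 0.07336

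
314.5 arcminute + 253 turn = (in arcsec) 3.279e+08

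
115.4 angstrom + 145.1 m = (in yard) 158.7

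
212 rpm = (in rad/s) 22.2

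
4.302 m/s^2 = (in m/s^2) 4.302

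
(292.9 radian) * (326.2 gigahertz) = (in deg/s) 5.474e+15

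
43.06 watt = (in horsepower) 0.05774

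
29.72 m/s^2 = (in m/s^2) 29.72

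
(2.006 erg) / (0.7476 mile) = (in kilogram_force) 1.7e-11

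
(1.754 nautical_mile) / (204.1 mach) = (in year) 1.482e-09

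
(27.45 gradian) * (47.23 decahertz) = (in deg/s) 1.167e+04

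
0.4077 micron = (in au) 2.725e-18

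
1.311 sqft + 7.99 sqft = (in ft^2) 9.301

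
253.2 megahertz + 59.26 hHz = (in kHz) 2.532e+05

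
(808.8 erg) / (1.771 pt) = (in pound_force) 0.0291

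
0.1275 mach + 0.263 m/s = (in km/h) 157.2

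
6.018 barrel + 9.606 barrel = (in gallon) 656.2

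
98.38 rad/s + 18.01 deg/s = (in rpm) 942.5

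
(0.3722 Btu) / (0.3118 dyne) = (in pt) 3.57e+11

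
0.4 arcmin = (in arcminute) 0.4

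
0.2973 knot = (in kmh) 0.5506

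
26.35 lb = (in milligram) 1.195e+07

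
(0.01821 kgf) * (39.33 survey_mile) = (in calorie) 2702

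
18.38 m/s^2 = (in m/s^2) 18.38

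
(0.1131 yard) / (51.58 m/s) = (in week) 3.315e-09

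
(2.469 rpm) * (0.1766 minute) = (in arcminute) 9418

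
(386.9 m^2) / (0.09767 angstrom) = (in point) 1.123e+17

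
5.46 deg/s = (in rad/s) 0.09529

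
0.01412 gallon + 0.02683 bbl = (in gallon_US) 1.141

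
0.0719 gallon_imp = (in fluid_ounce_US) 11.05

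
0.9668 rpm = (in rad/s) 0.1012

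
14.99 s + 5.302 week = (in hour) 890.7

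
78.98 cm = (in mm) 789.8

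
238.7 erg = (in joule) 2.387e-05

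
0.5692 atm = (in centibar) 57.67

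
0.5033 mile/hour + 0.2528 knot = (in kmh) 1.278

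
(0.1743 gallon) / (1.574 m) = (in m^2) 0.0004192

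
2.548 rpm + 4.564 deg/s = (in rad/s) 0.3465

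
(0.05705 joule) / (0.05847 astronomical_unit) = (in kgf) 6.651e-13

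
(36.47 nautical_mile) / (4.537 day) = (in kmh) 0.6203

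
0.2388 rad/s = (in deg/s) 13.68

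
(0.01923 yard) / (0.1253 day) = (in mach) 4.77e-09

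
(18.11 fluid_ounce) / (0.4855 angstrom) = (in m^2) 1.103e+07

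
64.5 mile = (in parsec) 3.364e-12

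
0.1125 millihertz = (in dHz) 0.001125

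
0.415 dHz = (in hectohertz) 0.000415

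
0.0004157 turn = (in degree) 0.1497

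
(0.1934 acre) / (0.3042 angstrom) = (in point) 7.293e+16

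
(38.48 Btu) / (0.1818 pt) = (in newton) 6.33e+08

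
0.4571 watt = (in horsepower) 0.000613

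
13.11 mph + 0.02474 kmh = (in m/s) 5.868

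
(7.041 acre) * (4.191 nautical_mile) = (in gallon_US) 5.842e+10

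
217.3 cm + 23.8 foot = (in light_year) 9.965e-16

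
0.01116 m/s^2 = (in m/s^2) 0.01116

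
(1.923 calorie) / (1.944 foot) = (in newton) 13.58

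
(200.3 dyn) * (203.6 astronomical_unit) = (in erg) 6.101e+17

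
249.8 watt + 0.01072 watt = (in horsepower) 0.335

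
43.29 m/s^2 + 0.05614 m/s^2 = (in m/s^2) 43.35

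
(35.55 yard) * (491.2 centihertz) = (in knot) 310.4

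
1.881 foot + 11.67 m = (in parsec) 3.968e-16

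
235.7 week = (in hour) 3.96e+04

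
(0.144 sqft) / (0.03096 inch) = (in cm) 1701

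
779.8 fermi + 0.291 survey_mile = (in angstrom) 4.683e+12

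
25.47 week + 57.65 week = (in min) 8.378e+05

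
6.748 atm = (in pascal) 6.837e+05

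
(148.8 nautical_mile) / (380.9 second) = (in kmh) 2605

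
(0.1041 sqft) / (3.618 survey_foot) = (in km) 8.77e-06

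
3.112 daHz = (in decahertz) 3.112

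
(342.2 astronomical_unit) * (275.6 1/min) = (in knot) 4.571e+14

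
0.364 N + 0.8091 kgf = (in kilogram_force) 0.8462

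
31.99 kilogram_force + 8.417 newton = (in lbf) 72.42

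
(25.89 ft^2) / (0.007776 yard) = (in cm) 3.383e+04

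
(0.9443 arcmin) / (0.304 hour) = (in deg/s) 1.438e-05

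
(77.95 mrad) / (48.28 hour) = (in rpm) 4.283e-06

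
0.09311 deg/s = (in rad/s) 0.001625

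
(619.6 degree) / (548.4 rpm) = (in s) 0.1883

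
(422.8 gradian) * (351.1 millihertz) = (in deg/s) 133.6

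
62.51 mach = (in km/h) 7.662e+04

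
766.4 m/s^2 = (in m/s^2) 766.4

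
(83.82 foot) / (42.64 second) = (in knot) 1.165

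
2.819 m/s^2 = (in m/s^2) 2.819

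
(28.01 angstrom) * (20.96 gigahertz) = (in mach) 0.1724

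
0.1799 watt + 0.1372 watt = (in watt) 0.3171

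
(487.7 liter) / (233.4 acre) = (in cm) 5.163e-05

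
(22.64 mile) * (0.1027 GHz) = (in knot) 7.274e+12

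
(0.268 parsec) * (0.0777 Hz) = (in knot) 1.249e+15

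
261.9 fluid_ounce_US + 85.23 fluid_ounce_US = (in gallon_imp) 2.258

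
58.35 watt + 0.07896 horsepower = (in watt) 117.2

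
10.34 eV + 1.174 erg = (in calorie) 2.806e-08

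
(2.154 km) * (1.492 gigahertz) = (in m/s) 3.214e+12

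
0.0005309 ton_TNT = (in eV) 1.386e+25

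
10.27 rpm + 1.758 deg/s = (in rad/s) 1.106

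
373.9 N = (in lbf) 84.06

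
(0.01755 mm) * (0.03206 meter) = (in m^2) 5.627e-07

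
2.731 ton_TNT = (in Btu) 1.083e+07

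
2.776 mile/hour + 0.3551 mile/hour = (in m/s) 1.4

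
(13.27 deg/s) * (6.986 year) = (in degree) 2.924e+09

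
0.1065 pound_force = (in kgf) 0.04831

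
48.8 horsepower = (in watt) 3.639e+04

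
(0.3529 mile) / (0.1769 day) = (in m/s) 0.03716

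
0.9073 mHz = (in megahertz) 9.073e-10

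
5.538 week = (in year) 0.1062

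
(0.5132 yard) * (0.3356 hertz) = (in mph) 0.3523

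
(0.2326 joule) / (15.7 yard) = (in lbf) 0.003642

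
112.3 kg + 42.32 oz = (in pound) 250.2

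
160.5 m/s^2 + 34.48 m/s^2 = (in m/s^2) 195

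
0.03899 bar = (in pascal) 3899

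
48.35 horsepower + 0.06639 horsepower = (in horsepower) 48.42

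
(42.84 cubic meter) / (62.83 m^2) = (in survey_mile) 0.0004237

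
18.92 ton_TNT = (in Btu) 7.503e+07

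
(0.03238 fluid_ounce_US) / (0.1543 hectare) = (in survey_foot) 2.036e-09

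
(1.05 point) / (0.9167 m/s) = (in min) 6.735e-06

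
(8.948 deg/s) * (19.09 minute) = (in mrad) 1.789e+05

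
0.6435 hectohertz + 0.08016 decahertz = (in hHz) 0.6515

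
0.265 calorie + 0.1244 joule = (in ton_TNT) 2.947e-10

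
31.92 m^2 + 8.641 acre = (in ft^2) 3.767e+05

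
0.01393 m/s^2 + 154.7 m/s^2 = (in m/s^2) 154.7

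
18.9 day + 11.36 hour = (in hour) 465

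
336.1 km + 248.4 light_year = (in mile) 1.46e+15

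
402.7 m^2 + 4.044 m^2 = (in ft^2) 4378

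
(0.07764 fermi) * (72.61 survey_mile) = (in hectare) 9.073e-16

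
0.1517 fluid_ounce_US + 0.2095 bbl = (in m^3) 0.03331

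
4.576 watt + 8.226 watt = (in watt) 12.8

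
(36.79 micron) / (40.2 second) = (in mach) 2.688e-09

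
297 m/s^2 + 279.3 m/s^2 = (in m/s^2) 576.3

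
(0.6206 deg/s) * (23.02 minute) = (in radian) 14.96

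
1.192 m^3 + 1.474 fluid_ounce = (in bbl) 7.498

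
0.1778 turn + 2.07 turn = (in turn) 2.248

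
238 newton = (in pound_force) 53.5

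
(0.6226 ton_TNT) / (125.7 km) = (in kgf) 2113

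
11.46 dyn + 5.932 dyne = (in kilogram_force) 1.773e-05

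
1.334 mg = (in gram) 0.001334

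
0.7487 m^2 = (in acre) 0.000185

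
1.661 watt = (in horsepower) 0.002227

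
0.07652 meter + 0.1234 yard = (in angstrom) 1.894e+09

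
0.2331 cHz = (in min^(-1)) 0.1399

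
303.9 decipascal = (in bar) 0.0003039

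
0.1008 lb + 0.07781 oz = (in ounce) 1.691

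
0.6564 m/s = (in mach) 0.001928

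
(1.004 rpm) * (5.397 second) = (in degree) 32.51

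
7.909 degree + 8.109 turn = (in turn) 8.131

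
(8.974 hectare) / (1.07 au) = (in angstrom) 5606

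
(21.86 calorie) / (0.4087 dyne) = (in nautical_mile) 1.208e+04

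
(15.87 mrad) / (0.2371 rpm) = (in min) 0.01065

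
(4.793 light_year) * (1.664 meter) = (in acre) 1.865e+13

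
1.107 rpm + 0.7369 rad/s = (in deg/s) 48.86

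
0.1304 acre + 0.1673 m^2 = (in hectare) 0.05279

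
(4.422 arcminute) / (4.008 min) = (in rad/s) 5.349e-06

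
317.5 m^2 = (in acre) 0.07846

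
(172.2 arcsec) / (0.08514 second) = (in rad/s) 0.009806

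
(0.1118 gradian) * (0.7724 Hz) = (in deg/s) 0.07772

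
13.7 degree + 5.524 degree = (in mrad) 335.5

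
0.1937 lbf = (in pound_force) 0.1937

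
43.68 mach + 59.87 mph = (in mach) 43.76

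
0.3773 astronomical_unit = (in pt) 1.6e+14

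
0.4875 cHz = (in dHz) 0.04875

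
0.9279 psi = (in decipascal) 6.398e+04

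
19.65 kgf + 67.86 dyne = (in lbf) 43.32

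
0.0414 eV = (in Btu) 6.287e-24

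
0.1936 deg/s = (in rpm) 0.03227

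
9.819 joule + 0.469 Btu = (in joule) 504.6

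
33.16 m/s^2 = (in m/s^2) 33.16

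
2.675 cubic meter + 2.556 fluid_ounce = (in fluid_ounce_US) 9.046e+04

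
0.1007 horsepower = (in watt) 75.09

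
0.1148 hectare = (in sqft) 1.236e+04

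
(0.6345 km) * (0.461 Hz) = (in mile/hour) 654.3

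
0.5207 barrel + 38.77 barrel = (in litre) 6247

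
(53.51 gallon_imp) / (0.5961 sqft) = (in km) 0.004393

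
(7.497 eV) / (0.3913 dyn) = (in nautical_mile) 1.657e-16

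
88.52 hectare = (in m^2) 8.852e+05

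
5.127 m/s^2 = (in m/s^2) 5.127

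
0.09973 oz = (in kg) 0.002827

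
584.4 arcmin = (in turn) 0.02706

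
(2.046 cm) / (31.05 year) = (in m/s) 2.089e-11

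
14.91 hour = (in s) 5.368e+04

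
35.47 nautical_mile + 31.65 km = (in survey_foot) 3.194e+05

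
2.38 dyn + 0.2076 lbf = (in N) 0.9235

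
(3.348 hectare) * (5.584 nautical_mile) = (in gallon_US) 9.147e+10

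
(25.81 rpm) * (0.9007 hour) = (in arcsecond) 1.808e+09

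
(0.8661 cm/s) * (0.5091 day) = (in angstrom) 3.81e+12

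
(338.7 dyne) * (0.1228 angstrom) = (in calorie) 9.941e-15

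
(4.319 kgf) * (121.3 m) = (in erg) 5.138e+10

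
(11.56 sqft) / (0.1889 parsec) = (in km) 1.842e-19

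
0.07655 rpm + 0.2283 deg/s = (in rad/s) 0.012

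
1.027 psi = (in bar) 0.07081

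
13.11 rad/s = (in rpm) 125.2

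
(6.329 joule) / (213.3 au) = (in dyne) 1.983e-08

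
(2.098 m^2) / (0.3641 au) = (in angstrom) 0.3852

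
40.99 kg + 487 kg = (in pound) 1164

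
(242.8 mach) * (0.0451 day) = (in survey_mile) 2.002e+05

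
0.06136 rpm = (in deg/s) 0.3682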